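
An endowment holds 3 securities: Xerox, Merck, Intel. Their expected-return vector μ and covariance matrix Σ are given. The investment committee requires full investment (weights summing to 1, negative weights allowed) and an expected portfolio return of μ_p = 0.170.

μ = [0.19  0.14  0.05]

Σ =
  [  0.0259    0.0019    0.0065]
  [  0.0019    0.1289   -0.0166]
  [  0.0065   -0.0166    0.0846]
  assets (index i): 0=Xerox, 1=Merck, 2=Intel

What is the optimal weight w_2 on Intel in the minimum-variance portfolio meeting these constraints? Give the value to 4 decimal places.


g=Σ⁻¹μ = [7.2026  1.0103  0.2359]
h=Σ⁻¹𝟙 = [35.2655  8.6295  10.8041]
a=μᵀg=1.521732  b=𝟙ᵀg=8.448787  c=𝟙ᵀh=54.699108  D=ac−b²=11.855377
λ₁=(c·0.170−b)/D = (54.699108·0.170−8.448787)/11.855377 = 0.071703
λ₂=(a−b·0.170)/D = (1.521732−8.448787·0.170)/11.855377 = 0.007207
w* = 0.071703·g + 0.007207·h:
  w_0 = 0.071703·7.2026 + 0.007207·35.2655 = 0.7706  (Xerox)
  w_1 = 0.071703·1.0103 + 0.007207·8.6295 = 0.1346  (Merck)
  w_2 = 0.071703·0.2359 + 0.007207·10.8041 = 0.0948  (Intel)
Σw_i=1.0000  μᵀw=0.1700
σ²=wᵀΣw=λ₁·μ_p+λ₂ = 0.071703·0.170 + 0.007207 = 0.019396 ≈ 0.0194

0.0948


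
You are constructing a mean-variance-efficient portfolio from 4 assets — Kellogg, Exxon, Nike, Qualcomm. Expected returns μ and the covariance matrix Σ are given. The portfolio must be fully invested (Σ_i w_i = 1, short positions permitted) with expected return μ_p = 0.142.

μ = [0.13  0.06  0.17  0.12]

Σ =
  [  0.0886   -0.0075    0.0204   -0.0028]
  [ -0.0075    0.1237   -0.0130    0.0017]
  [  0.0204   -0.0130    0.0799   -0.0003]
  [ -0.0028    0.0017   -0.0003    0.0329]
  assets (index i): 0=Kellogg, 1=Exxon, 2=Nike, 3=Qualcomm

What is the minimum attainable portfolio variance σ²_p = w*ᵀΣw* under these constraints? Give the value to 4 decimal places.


0.0237

p=Σ⁻¹μ = [1.1959  0.7114  1.9521  3.7302]
q=Σ⁻¹𝟙 = [10.4153  9.5015  11.5183  30.8956]
a=μᵀp=0.977637  b=𝟙ᵀp=7.589668  c=𝟙ᵀq=62.330710  D=ac−b²=3.333745
λ₁=(c·0.142−b)/D = (62.330710·0.142−7.589668)/3.333745 = 0.378341
λ₂=(a−b·0.142)/D = (0.977637−7.589668·0.142)/3.333745 = -0.030025
w* = 0.378341·p + -0.030025·q:
  w_0 = 0.378341·1.1959 + -0.030025·10.4153 = 0.1397  (Kellogg)
  w_1 = 0.378341·0.7114 + -0.030025·9.5015 = -0.0161  (Exxon)
  w_2 = 0.378341·1.9521 + -0.030025·11.5183 = 0.3927  (Nike)
  w_3 = 0.378341·3.7302 + -0.030025·30.8956 = 0.4837  (Qualcomm)
Σw_i=1.0000  μᵀw=0.1420
σ²=wᵀΣw=λ₁·μ_p+λ₂ = 0.378341·0.142 + -0.030025 = 0.023699 ≈ 0.0237


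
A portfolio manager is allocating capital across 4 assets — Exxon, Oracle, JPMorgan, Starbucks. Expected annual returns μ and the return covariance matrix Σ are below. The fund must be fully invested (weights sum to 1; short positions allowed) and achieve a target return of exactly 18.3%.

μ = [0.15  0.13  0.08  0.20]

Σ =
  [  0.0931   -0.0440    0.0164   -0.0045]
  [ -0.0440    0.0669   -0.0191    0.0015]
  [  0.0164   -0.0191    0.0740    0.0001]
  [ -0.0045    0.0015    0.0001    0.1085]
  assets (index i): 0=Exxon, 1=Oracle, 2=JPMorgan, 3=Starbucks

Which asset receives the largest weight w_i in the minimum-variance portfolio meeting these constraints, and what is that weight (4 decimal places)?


p=Σ⁻¹μ = [3.6871  4.7496  1.4872  1.9292]
q=Σ⁻¹𝟙 = [25.3379  36.3214  17.2598  9.7494]
a=μᵀp=1.675333  b=𝟙ᵀp=11.853131  c=𝟙ᵀq=88.668485  D=ac−b²=8.052503
λ₁=(c·0.183−b)/D = (88.668485·0.183−11.853131)/8.052503 = 0.543086
λ₂=(a−b·0.183)/D = (1.675333−11.853131·0.183)/8.052503 = -0.061321
w* = 0.543086·p + -0.061321·q:
  w_0 = 0.543086·3.6871 + -0.061321·25.3379 = 0.4487  (Exxon)
  w_1 = 0.543086·4.7496 + -0.061321·36.3214 = 0.3521  (Oracle)
  w_2 = 0.543086·1.4872 + -0.061321·17.2598 = -0.2507  (JPMorgan)
  w_3 = 0.543086·1.9292 + -0.061321·9.7494 = 0.4499  (Starbucks)
Σw_i=1.0000  μᵀw=0.1830
σ²=wᵀΣw=λ₁·μ_p+λ₂ = 0.543086·0.183 + -0.061321 = 0.038063 ≈ 0.0381

Starbucks (0.4499)


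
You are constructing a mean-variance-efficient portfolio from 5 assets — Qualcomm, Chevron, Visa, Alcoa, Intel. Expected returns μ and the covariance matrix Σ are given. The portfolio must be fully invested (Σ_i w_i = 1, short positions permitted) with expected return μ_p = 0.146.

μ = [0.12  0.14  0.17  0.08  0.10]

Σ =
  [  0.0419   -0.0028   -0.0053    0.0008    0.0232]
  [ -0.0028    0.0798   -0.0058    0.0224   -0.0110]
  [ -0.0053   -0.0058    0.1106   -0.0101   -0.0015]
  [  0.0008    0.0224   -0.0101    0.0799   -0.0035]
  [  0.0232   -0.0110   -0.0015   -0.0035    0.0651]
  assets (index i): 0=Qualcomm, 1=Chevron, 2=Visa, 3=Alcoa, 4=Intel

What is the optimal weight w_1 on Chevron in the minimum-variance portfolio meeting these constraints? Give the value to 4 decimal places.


u=Σ⁻¹μ = [2.6623  1.9184  1.8439  0.7133  0.9923]
v=Σ⁻¹𝟙 = [19.7315  12.6174  11.7854  10.7660  11.3115]
a=μᵀu=1.057802  b=𝟙ᵀu=8.130173  c=𝟙ᵀv=66.211894  D=ac−b²=3.939352
λ₁=(c·0.146−b)/D = (66.211894·0.146−8.130173)/3.939352 = 0.390106
λ₂=(a−b·0.146)/D = (1.057802−8.130173·0.146)/3.939352 = -0.032798
w* = 0.390106·u + -0.032798·v:
  w_0 = 0.390106·2.6623 + -0.032798·19.7315 = 0.3914  (Qualcomm)
  w_1 = 0.390106·1.9184 + -0.032798·12.6174 = 0.3345  (Chevron)
  w_2 = 0.390106·1.8439 + -0.032798·11.7854 = 0.3328  (Visa)
  w_3 = 0.390106·0.7133 + -0.032798·10.7660 = -0.0748  (Alcoa)
  w_4 = 0.390106·0.9923 + -0.032798·11.3115 = 0.0161  (Intel)
Σw_i=1.0000  μᵀw=0.1460
σ²=wᵀΣw=λ₁·μ_p+λ₂ = 0.390106·0.146 + -0.032798 = 0.024157 ≈ 0.0242

0.3345


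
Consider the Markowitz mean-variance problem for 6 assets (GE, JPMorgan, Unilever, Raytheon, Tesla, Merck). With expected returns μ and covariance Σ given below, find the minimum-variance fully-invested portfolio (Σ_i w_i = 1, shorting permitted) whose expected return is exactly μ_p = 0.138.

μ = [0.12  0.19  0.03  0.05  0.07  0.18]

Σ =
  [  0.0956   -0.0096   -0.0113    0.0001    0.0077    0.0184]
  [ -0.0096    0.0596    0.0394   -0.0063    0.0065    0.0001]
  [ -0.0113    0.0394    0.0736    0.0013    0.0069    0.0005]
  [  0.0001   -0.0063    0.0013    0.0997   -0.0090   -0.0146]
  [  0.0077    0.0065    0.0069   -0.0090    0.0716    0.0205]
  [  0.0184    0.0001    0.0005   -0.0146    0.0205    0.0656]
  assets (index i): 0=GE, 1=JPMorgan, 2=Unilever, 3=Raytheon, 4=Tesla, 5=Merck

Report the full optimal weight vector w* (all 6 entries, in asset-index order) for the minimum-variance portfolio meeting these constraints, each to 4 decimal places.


x=Σ⁻¹μ = [0.9639  4.8426  -2.0774  1.2374  0.0007  2.7572]
y=Σ⁻¹𝟙 = [9.4569  14.7941  5.9401  13.5590  9.1032  12.6965]
a=μᵀx=1.531661  b=𝟙ᵀx=7.724455  c=𝟙ᵀy=65.549744  D=ac−b²=40.732762
λ₁=(c·0.138−b)/D = (65.549744·0.138−7.724455)/40.732762 = 0.032441
λ₂=(a−b·0.138)/D = (1.531661−7.724455·0.138)/40.732762 = 0.011433
w* = 0.032441·x + 0.011433·y:
  w_0 = 0.032441·0.9639 + 0.011433·9.4569 = 0.1394  (GE)
  w_1 = 0.032441·4.8426 + 0.011433·14.7941 = 0.3262  (JPMorgan)
  w_2 = 0.032441·-2.0774 + 0.011433·5.9401 = 0.0005  (Unilever)
  w_3 = 0.032441·1.2374 + 0.011433·13.5590 = 0.1952  (Raytheon)
  w_4 = 0.032441·0.0007 + 0.011433·9.1032 = 0.1041  (Tesla)
  w_5 = 0.032441·2.7572 + 0.011433·12.6965 = 0.2346  (Merck)
Σw_i=1.0000  μᵀw=0.1380
σ²=wᵀΣw=λ₁·μ_p+λ₂ = 0.032441·0.138 + 0.011433 = 0.015910 ≈ 0.0159

0.1394  0.3262  0.0005  0.1952  0.1041  0.2346


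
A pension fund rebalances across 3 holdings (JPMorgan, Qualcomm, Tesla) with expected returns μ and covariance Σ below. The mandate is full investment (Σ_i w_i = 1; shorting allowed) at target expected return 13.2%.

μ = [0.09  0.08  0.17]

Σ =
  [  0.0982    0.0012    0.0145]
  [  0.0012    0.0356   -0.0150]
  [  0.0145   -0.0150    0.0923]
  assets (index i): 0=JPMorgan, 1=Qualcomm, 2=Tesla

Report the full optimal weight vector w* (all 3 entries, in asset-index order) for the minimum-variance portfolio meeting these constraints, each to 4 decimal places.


0.0167  0.4073  0.5759

p=Σ⁻¹μ = [0.5417  3.1874  2.2747]
q=Σ⁻¹𝟙 = [7.5175  34.2491  15.2192]
a=μᵀp=0.690443  b=𝟙ᵀp=6.003768  c=𝟙ᵀq=56.985808  D=ac−b²=3.300214
λ₁=(c·0.132−b)/D = (56.985808·0.132−6.003768)/3.300214 = 0.460079
λ₂=(a−b·0.132)/D = (0.690443−6.003768·0.132)/3.300214 = -0.030924
w* = 0.460079·p + -0.030924·q:
  w_0 = 0.460079·0.5417 + -0.030924·7.5175 = 0.0167  (JPMorgan)
  w_1 = 0.460079·3.1874 + -0.030924·34.2491 = 0.4073  (Qualcomm)
  w_2 = 0.460079·2.2747 + -0.030924·15.2192 = 0.5759  (Tesla)
Σw_i=1.0000  μᵀw=0.1320
σ²=wᵀΣw=λ₁·μ_p+λ₂ = 0.460079·0.132 + -0.030924 = 0.029807 ≈ 0.0298


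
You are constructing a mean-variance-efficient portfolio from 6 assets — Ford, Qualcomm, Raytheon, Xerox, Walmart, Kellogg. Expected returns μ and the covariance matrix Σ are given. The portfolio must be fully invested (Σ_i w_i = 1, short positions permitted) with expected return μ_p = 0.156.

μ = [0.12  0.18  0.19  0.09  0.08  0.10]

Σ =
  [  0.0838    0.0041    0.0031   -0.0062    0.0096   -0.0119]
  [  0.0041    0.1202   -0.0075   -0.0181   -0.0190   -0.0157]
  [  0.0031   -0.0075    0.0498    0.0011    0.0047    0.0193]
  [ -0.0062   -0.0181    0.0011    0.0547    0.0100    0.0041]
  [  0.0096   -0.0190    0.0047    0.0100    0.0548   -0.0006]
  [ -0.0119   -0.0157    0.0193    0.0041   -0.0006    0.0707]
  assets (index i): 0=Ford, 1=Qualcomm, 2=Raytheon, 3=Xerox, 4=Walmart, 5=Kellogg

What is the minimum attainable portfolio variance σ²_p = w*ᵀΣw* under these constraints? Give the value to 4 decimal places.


0.0157

p=Σ⁻¹μ = [1.3497  2.3545  3.4840  2.1772  1.3557  1.0986]
q=Σ⁻¹𝟙 = [12.3209  16.5294  13.9115  20.6275  17.0281  15.0393]
a=μᵀp=1.661995  b=𝟙ᵀp=11.819649  c=𝟙ᵀq=95.456823  D=ac−b²=18.944689
λ₁=(c·0.156−b)/D = (95.456823·0.156−11.819649)/18.944689 = 0.162136
λ₂=(a−b·0.156)/D = (1.661995−11.819649·0.156)/18.944689 = -0.009600
w* = 0.162136·p + -0.009600·q:
  w_0 = 0.162136·1.3497 + -0.009600·12.3209 = 0.1006  (Ford)
  w_1 = 0.162136·2.3545 + -0.009600·16.5294 = 0.2231  (Qualcomm)
  w_2 = 0.162136·3.4840 + -0.009600·13.9115 = 0.4313  (Raytheon)
  w_3 = 0.162136·2.1772 + -0.009600·20.6275 = 0.1550  (Xerox)
  w_4 = 0.162136·1.3557 + -0.009600·17.0281 = 0.0563  (Walmart)
  w_5 = 0.162136·1.0986 + -0.009600·15.0393 = 0.0337  (Kellogg)
Σw_i=1.0000  μᵀw=0.1560
σ²=wᵀΣw=λ₁·μ_p+λ₂ = 0.162136·0.156 + -0.009600 = 0.015693 ≈ 0.0157


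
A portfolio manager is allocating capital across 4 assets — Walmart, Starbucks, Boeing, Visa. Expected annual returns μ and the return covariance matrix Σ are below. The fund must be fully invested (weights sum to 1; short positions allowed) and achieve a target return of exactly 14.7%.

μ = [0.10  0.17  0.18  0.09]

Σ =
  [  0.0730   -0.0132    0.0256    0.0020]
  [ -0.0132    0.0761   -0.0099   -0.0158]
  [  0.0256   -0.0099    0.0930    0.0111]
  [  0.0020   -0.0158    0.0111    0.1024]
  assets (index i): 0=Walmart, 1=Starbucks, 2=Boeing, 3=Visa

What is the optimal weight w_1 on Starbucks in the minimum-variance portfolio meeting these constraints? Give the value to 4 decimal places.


u=Σ⁻¹μ = [1.2451  2.9110  1.7699  1.1119]
v=Σ⁻¹𝟙 = [14.1896  18.9851  7.4824  11.6067]
a=μᵀu=1.038029  b=𝟙ᵀu=7.037864  c=𝟙ᵀv=52.263825  D=ac−b²=4.719855
λ₁=(c·0.147−b)/D = (52.263825·0.147−7.037864)/4.719855 = 0.136639
λ₂=(a−b·0.147)/D = (1.038029−7.037864·0.147)/4.719855 = 0.000734
w* = 0.136639·u + 0.000734·v:
  w_0 = 0.136639·1.2451 + 0.000734·14.1896 = 0.1805  (Walmart)
  w_1 = 0.136639·2.9110 + 0.000734·18.9851 = 0.4117  (Starbucks)
  w_2 = 0.136639·1.7699 + 0.000734·7.4824 = 0.2473  (Boeing)
  w_3 = 0.136639·1.1119 + 0.000734·11.6067 = 0.1604  (Visa)
Σw_i=1.0000  μᵀw=0.1470
σ²=wᵀΣw=λ₁·μ_p+λ₂ = 0.136639·0.147 + 0.000734 = 0.020820 ≈ 0.0208

0.4117


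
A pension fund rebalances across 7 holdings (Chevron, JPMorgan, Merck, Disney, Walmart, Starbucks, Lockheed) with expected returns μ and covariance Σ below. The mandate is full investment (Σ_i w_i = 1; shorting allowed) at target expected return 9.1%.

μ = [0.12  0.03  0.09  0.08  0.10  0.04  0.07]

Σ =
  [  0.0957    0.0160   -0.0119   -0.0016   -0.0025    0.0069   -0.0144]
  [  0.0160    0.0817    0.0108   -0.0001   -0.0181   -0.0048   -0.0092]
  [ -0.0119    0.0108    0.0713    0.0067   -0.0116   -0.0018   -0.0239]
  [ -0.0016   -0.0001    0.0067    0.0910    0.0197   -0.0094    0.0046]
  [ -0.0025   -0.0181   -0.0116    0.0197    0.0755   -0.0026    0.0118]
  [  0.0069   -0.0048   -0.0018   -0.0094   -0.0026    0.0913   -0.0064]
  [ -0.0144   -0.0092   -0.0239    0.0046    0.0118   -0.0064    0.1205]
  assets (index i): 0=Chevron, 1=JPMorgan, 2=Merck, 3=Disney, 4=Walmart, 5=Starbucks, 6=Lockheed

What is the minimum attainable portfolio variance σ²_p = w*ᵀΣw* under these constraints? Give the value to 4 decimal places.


p=Σ⁻¹μ = [1.6382  0.2564  2.0726  0.4323  1.4965  0.5310  1.0725]
q=Σ⁻¹𝟙 = [12.5829  12.9873  21.1856  6.7473  16.5657  13.2376  13.8193]
a=μᵀp=0.671357  b=𝟙ᵀp=7.499476  c=𝟙ᵀq=97.125627  D=ac−b²=8.963852
λ₁=(c·0.091−b)/D = (97.125627·0.091−7.499476)/8.963852 = 0.149373
λ₂=(a−b·0.091)/D = (0.671357−7.499476·0.091)/8.963852 = -0.001238
w* = 0.149373·p + -0.001238·q:
  w_0 = 0.149373·1.6382 + -0.001238·12.5829 = 0.2291  (Chevron)
  w_1 = 0.149373·0.2564 + -0.001238·12.9873 = 0.0222  (JPMorgan)
  w_2 = 0.149373·2.0726 + -0.001238·21.1856 = 0.2834  (Merck)
  w_3 = 0.149373·0.4323 + -0.001238·6.7473 = 0.0562  (Disney)
  w_4 = 0.149373·1.4965 + -0.001238·16.5657 = 0.2030  (Walmart)
  w_5 = 0.149373·0.5310 + -0.001238·13.2376 = 0.0629  (Starbucks)
  w_6 = 0.149373·1.0725 + -0.001238·13.8193 = 0.1431  (Lockheed)
Σw_i=1.0000  μᵀw=0.0910
σ²=wᵀΣw=λ₁·μ_p+λ₂ = 0.149373·0.091 + -0.001238 = 0.012355 ≈ 0.0124

0.0124


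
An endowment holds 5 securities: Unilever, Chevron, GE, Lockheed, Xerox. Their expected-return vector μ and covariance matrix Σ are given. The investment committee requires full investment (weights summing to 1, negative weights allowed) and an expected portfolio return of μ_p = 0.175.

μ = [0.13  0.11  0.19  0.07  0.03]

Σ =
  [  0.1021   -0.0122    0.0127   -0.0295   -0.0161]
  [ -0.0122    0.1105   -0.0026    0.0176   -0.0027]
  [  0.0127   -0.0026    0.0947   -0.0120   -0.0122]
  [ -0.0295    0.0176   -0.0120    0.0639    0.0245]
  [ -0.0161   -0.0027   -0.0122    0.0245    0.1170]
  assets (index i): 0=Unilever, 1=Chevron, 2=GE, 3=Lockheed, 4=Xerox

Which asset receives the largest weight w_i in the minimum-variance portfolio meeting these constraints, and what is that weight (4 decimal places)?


GE (0.6416)

x=Σ⁻¹μ = [1.7274  0.9414  2.0841  1.8961  0.3361]
y=Σ⁻¹𝟙 = [16.3426  8.1252  12.1809  20.1645  8.0310]
a=μᵀx=0.866907  b=𝟙ᵀx=6.985131  c=𝟙ᵀy=64.844304  D=ac−b²=7.421898
λ₁=(c·0.175−b)/D = (64.844304·0.175−6.985131)/7.421898 = 0.587804
λ₂=(a−b·0.175)/D = (0.866907−6.985131·0.175)/7.421898 = -0.047898
w* = 0.587804·x + -0.047898·y:
  w_0 = 0.587804·1.7274 + -0.047898·16.3426 = 0.2326  (Unilever)
  w_1 = 0.587804·0.9414 + -0.047898·8.1252 = 0.1642  (Chevron)
  w_2 = 0.587804·2.0841 + -0.047898·12.1809 = 0.6416  (GE)
  w_3 = 0.587804·1.8961 + -0.047898·20.1645 = 0.1487  (Lockheed)
  w_4 = 0.587804·0.3361 + -0.047898·8.0310 = -0.1871  (Xerox)
Σw_i=1.0000  μᵀw=0.1750
σ²=wᵀΣw=λ₁·μ_p+λ₂ = 0.587804·0.175 + -0.047898 = 0.054968 ≈ 0.0550


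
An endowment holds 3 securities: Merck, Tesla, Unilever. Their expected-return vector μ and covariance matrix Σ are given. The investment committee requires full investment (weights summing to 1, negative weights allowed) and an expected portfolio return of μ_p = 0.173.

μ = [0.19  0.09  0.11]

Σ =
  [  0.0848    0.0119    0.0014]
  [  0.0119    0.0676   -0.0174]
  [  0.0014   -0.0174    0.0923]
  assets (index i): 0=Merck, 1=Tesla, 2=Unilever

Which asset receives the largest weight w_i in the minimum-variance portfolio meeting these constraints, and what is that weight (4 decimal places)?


Merck (0.7907)

u=Σ⁻¹μ = [2.0295  1.3378  1.4132]
v=Σ⁻¹𝟙 = [9.2153  16.7355  13.8494]
a=μᵀu=0.661461  b=𝟙ᵀu=4.780530  c=𝟙ᵀv=39.800124  D=ac−b²=3.472759
λ₁=(c·0.173−b)/D = (39.800124·0.173−4.780530)/3.472759 = 0.606115
λ₂=(a−b·0.173)/D = (0.661461−4.780530·0.173)/3.472759 = -0.047677
w* = 0.606115·u + -0.047677·v:
  w_0 = 0.606115·2.0295 + -0.047677·9.2153 = 0.7907  (Merck)
  w_1 = 0.606115·1.3378 + -0.047677·16.7355 = 0.0130  (Tesla)
  w_2 = 0.606115·1.4132 + -0.047677·13.8494 = 0.1963  (Unilever)
Σw_i=1.0000  μᵀw=0.1730
σ²=wᵀΣw=λ₁·μ_p+λ₂ = 0.606115·0.173 + -0.047677 = 0.057181 ≈ 0.0572


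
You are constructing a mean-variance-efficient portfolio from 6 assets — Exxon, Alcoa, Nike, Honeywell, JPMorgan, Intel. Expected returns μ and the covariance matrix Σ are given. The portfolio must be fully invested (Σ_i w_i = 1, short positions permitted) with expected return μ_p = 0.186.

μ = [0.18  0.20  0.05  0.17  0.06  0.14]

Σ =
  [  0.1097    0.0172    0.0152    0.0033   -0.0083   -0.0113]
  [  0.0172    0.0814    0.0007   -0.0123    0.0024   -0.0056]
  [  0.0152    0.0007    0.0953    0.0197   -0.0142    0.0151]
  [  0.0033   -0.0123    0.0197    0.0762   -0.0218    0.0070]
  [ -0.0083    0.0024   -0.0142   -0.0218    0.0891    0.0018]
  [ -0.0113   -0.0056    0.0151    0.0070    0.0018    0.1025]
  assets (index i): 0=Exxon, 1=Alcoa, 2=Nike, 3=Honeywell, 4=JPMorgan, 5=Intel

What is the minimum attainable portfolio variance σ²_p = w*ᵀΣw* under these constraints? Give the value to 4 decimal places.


0.0235

u=Σ⁻¹μ = [1.4436  2.6633  -0.3681  2.9472  1.3683  1.4994]
v=Σ⁻¹𝟙 = [7.7651  13.2995  6.6858  17.1586  16.6726  8.8892]
a=μᵀu=1.567143  b=𝟙ᵀu=9.553712  c=𝟙ᵀv=70.470814  D=ac−b²=19.164422
λ₁=(c·0.186−b)/D = (70.470814·0.186−9.553712)/19.164422 = 0.185440
λ₂=(a−b·0.186)/D = (1.567143−9.553712·0.186)/19.164422 = -0.010950
w* = 0.185440·u + -0.010950·v:
  w_0 = 0.185440·1.4436 + -0.010950·7.7651 = 0.1827  (Exxon)
  w_1 = 0.185440·2.6633 + -0.010950·13.2995 = 0.3483  (Alcoa)
  w_2 = 0.185440·-0.3681 + -0.010950·6.6858 = -0.1415  (Nike)
  w_3 = 0.185440·2.9472 + -0.010950·17.1586 = 0.3587  (Honeywell)
  w_4 = 0.185440·1.3683 + -0.010950·16.6726 = 0.0712  (JPMorgan)
  w_5 = 0.185440·1.4994 + -0.010950·8.8892 = 0.1807  (Intel)
Σw_i=1.0000  μᵀw=0.1860
σ²=wᵀΣw=λ₁·μ_p+λ₂ = 0.185440·0.186 + -0.010950 = 0.023542 ≈ 0.0235


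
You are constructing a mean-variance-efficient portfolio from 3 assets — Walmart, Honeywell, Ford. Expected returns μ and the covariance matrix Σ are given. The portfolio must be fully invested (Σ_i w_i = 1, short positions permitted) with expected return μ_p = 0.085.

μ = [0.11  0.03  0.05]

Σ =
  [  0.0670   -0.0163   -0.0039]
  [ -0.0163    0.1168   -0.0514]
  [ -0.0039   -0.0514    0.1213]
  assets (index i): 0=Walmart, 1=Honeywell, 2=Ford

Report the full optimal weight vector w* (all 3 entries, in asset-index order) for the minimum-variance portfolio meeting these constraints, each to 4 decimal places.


u=Σ⁻¹μ = [1.9104  0.8996  0.8548]
v=Σ⁻¹𝟙 = [20.4961  18.8561  16.8931]
a=μᵀu=0.279878  b=𝟙ᵀu=3.664911  c=𝟙ᵀv=56.245352  D=ac−b²=2.310255
λ₁=(c·0.085−b)/D = (56.245352·0.085−3.664911)/2.310255 = 0.483040
λ₂=(a−b·0.085)/D = (0.279878−3.664911·0.085)/2.310255 = -0.013695
w* = 0.483040·u + -0.013695·v:
  w_0 = 0.483040·1.9104 + -0.013695·20.4961 = 0.6421  (Walmart)
  w_1 = 0.483040·0.8996 + -0.013695·18.8561 = 0.1763  (Honeywell)
  w_2 = 0.483040·0.8548 + -0.013695·16.8931 = 0.1816  (Ford)
Σw_i=1.0000  μᵀw=0.0850
σ²=wᵀΣw=λ₁·μ_p+λ₂ = 0.483040·0.085 + -0.013695 = 0.027363 ≈ 0.0274

0.6421  0.1763  0.1816


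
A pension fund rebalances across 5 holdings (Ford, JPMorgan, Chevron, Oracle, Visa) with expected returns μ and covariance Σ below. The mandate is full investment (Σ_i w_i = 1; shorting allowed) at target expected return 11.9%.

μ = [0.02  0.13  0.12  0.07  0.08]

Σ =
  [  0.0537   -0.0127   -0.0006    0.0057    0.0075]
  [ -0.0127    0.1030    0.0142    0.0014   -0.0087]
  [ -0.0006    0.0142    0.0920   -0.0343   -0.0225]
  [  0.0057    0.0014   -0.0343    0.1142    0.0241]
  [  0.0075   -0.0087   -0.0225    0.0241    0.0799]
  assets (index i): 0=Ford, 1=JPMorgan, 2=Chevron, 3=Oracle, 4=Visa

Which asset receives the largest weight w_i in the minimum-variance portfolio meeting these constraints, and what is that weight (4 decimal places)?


u=Σ⁻¹μ = [0.3942  1.1697  1.7615  0.8255  1.3387]
v=Σ⁻¹𝟙 = [18.4136  10.7516  16.2843  9.7244  13.6105]
a=μᵀu=0.536214  b=𝟙ᵀu=5.489644  c=𝟙ᵀv=68.784363  D=ac−b²=6.746979
λ₁=(c·0.119−b)/D = (68.784363·0.119−5.489644)/6.746979 = 0.399541
λ₂=(a−b·0.119)/D = (0.536214−5.489644·0.119)/6.746979 = -0.017349
w* = 0.399541·u + -0.017349·v:
  w_0 = 0.399541·0.3942 + -0.017349·18.4136 = -0.1620  (Ford)
  w_1 = 0.399541·1.1697 + -0.017349·10.7516 = 0.2808  (JPMorgan)
  w_2 = 0.399541·1.7615 + -0.017349·16.2843 = 0.4213  (Chevron)
  w_3 = 0.399541·0.8255 + -0.017349·9.7244 = 0.1611  (Oracle)
  w_4 = 0.399541·1.3387 + -0.017349·13.6105 = 0.2987  (Visa)
Σw_i=1.0000  μᵀw=0.1190
σ²=wᵀΣw=λ₁·μ_p+λ₂ = 0.399541·0.119 + -0.017349 = 0.030196 ≈ 0.0302

Chevron (0.4213)


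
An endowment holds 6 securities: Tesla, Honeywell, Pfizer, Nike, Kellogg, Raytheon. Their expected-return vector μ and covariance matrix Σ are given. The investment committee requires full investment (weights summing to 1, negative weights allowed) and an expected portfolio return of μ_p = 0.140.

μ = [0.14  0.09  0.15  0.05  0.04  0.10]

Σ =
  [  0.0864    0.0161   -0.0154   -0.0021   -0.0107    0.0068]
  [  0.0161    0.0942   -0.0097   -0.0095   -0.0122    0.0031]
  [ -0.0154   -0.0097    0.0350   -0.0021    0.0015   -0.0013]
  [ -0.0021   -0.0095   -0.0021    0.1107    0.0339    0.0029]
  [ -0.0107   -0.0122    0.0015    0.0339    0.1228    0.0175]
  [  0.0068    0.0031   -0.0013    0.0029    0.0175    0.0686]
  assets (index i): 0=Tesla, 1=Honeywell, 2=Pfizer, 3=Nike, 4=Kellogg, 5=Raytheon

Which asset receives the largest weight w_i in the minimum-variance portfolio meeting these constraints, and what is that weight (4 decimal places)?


Pfizer (0.5973)

p=Σ⁻¹μ = [2.3706  1.1935  5.7293  0.6015  0.2453  1.1894]
q=Σ⁻¹𝟙 = [16.3775  13.3143  40.1503  9.0191  6.3286  11.1173]
a=μᵀp=1.457509  b=𝟙ᵀp=11.329512  c=𝟙ᵀq=96.307094  D=ac−b²=12.010582
λ₁=(c·0.140−b)/D = (96.307094·0.140−11.329512)/12.010582 = 0.179299
λ₂=(a−b·0.140)/D = (1.457509−11.329512·0.140)/12.010582 = -0.010709
w* = 0.179299·p + -0.010709·q:
  w_0 = 0.179299·2.3706 + -0.010709·16.3775 = 0.2496  (Tesla)
  w_1 = 0.179299·1.1935 + -0.010709·13.3143 = 0.0714  (Honeywell)
  w_2 = 0.179299·5.7293 + -0.010709·40.1503 = 0.5973  (Pfizer)
  w_3 = 0.179299·0.6015 + -0.010709·9.0191 = 0.0113  (Nike)
  w_4 = 0.179299·0.2453 + -0.010709·6.3286 = -0.0238  (Kellogg)
  w_5 = 0.179299·1.1894 + -0.010709·11.1173 = 0.0942  (Raytheon)
Σw_i=1.0000  μᵀw=0.1400
σ²=wᵀΣw=λ₁·μ_p+λ₂ = 0.179299·0.140 + -0.010709 = 0.014393 ≈ 0.0144


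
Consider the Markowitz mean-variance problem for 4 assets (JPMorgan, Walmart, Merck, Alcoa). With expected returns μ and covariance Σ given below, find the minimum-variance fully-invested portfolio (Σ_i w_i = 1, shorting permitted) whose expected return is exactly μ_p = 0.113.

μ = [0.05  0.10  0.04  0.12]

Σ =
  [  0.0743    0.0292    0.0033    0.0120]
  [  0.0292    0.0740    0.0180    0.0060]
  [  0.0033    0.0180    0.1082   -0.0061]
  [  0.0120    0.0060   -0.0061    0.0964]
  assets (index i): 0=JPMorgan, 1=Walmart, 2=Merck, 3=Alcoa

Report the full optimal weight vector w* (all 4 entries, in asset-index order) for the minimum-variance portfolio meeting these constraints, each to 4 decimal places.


-0.0942  0.5445  0.0338  0.5159

g=Σ⁻¹μ = [0.0004  1.1974  0.2373  1.1853]
h=Σ⁻¹𝟙 = [8.7097  7.3015  8.2895  9.3593]
a=μᵀg=0.271480  b=𝟙ᵀg=2.620334  c=𝟙ᵀh=33.660008  D=ac−b²=2.271853
λ₁=(c·0.113−b)/D = (33.660008·0.113−2.620334)/2.271853 = 0.520829
λ₂=(a−b·0.113)/D = (0.271480−2.620334·0.113)/2.271853 = -0.010836
w* = 0.520829·g + -0.010836·h:
  w_0 = 0.520829·0.0004 + -0.010836·8.7097 = -0.0942  (JPMorgan)
  w_1 = 0.520829·1.1974 + -0.010836·7.3015 = 0.5445  (Walmart)
  w_2 = 0.520829·0.2373 + -0.010836·8.2895 = 0.0338  (Merck)
  w_3 = 0.520829·1.1853 + -0.010836·9.3593 = 0.5159  (Alcoa)
Σw_i=1.0000  μᵀw=0.1130
σ²=wᵀΣw=λ₁·μ_p+λ₂ = 0.520829·0.113 + -0.010836 = 0.048017 ≈ 0.0480


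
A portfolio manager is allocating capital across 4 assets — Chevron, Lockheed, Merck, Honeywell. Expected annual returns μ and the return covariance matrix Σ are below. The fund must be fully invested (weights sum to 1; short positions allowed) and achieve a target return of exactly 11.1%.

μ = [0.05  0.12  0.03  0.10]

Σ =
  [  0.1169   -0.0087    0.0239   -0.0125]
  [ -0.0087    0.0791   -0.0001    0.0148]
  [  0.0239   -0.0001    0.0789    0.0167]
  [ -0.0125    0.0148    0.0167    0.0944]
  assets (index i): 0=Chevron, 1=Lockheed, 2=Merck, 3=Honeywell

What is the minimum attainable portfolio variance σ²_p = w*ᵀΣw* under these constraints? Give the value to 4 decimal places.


0.0440

u=Σ⁻¹μ = [0.6325  1.4141  -0.0048  0.9222]
v=Σ⁻¹𝟙 = [8.6508  12.0354  8.2944  8.3845]
a=μᵀu=0.293396  b=𝟙ᵀu=2.964069  c=𝟙ᵀv=37.365087  D=ac−b²=2.177071
λ₁=(c·0.111−b)/D = (37.365087·0.111−2.964069)/2.177071 = 0.543600
λ₂=(a−b·0.111)/D = (0.293396−2.964069·0.111)/2.177071 = -0.016359
w* = 0.543600·u + -0.016359·v:
  w_0 = 0.543600·0.6325 + -0.016359·8.6508 = 0.2023  (Chevron)
  w_1 = 0.543600·1.4141 + -0.016359·12.0354 = 0.5718  (Lockheed)
  w_2 = 0.543600·-0.0048 + -0.016359·8.2944 = -0.1383  (Merck)
  w_3 = 0.543600·0.9222 + -0.016359·8.3845 = 0.3642  (Honeywell)
Σw_i=1.0000  μᵀw=0.1110
σ²=wᵀΣw=λ₁·μ_p+λ₂ = 0.543600·0.111 + -0.016359 = 0.043980 ≈ 0.0440


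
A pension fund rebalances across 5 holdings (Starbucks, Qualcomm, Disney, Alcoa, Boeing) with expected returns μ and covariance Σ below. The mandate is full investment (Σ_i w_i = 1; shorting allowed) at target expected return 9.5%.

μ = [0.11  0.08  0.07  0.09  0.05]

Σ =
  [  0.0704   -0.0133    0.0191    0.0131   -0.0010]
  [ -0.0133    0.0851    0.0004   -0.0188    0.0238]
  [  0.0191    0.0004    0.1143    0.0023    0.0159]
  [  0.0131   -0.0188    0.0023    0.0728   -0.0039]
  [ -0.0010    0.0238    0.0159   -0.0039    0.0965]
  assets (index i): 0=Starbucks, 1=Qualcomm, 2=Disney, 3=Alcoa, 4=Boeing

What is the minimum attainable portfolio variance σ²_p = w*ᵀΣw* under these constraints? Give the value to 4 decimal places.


0.0218

g=Σ⁻¹μ = [1.5023  1.4149  0.3034  1.3318  0.1886]
h=Σ⁻¹𝟙 = [12.8550  15.3690  5.3357  15.5692  6.4555]
a=μᵀg=0.428984  b=𝟙ᵀg=4.741074  c=𝟙ᵀh=55.584410  D=ac−b²=1.367018
λ₁=(c·0.095−b)/D = (55.584410·0.095−4.741074)/1.367018 = 0.394614
λ₂=(a−b·0.095)/D = (0.428984−4.741074·0.095)/1.367018 = -0.015668
w* = 0.394614·g + -0.015668·h:
  w_0 = 0.394614·1.5023 + -0.015668·12.8550 = 0.3914  (Starbucks)
  w_1 = 0.394614·1.4149 + -0.015668·15.3690 = 0.3176  (Qualcomm)
  w_2 = 0.394614·0.3034 + -0.015668·5.3357 = 0.0361  (Disney)
  w_3 = 0.394614·1.3318 + -0.015668·15.5692 = 0.2816  (Alcoa)
  w_4 = 0.394614·0.1886 + -0.015668·6.4555 = -0.0267  (Boeing)
Σw_i=1.0000  μᵀw=0.0950
σ²=wᵀΣw=λ₁·μ_p+λ₂ = 0.394614·0.095 + -0.015668 = 0.021820 ≈ 0.0218


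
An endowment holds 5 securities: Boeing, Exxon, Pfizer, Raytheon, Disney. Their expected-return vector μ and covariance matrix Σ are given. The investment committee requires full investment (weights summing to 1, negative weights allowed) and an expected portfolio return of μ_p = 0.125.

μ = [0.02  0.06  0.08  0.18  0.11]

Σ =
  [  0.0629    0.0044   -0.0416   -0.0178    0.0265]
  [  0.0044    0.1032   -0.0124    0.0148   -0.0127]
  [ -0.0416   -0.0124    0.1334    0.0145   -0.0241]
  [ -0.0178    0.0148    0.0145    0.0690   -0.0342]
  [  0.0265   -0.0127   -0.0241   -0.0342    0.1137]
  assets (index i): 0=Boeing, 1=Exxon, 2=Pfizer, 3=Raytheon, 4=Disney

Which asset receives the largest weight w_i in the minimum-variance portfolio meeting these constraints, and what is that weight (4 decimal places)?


Raytheon (0.4571)

u=Σ⁻¹μ = [1.0803  0.3821  0.9486  3.6216  2.0487]
v=Σ⁻¹𝟙 = [26.9648  8.9872  16.7719  22.9173  13.9626]
a=μᵀu=0.997659  b=𝟙ᵀu=8.081267  c=𝟙ᵀv=89.603739  D=ac−b²=24.087118
λ₁=(c·0.125−b)/D = (89.603739·0.125−8.081267)/24.087118 = 0.129497
λ₂=(a−b·0.125)/D = (0.997659−8.081267·0.125)/24.087118 = -0.000519
w* = 0.129497·u + -0.000519·v:
  w_0 = 0.129497·1.0803 + -0.000519·26.9648 = 0.1259  (Boeing)
  w_1 = 0.129497·0.3821 + -0.000519·8.9872 = 0.0448  (Exxon)
  w_2 = 0.129497·0.9486 + -0.000519·16.7719 = 0.1141  (Pfizer)
  w_3 = 0.129497·3.6216 + -0.000519·22.9173 = 0.4571  (Raytheon)
  w_4 = 0.129497·2.0487 + -0.000519·13.9626 = 0.2581  (Disney)
Σw_i=1.0000  μᵀw=0.1250
σ²=wᵀΣw=λ₁·μ_p+λ₂ = 0.129497·0.125 + -0.000519 = 0.015668 ≈ 0.0157


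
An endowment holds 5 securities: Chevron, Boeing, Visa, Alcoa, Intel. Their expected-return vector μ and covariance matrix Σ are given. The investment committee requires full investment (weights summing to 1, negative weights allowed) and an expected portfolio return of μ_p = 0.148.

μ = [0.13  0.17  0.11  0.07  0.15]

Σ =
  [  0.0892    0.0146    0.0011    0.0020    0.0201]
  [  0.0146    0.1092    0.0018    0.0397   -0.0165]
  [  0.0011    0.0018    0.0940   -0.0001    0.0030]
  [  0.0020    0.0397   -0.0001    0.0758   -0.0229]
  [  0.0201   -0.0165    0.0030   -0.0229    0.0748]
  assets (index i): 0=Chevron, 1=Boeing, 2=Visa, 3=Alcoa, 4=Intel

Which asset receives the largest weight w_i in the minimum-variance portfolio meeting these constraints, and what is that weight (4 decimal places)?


Intel (0.4077)

g=Σ⁻¹μ = [0.6425  1.5088  1.0588  0.8365  2.3791]
h=Σ⁻¹𝟙 = [6.0101  5.1371  9.9355  15.5696  17.2553]
a=μᵀg=0.871911  b=𝟙ᵀg=6.425682  c=𝟙ᵀh=53.907549  D=ac−b²=5.713196
λ₁=(c·0.148−b)/D = (53.907549·0.148−6.425682)/5.713196 = 0.271763
λ₂=(a−b·0.148)/D = (0.871911−6.425682·0.148)/5.713196 = -0.013843
w* = 0.271763·g + -0.013843·h:
  w_0 = 0.271763·0.6425 + -0.013843·6.0101 = 0.0914  (Chevron)
  w_1 = 0.271763·1.5088 + -0.013843·5.1371 = 0.3389  (Boeing)
  w_2 = 0.271763·1.0588 + -0.013843·9.9355 = 0.1502  (Visa)
  w_3 = 0.271763·0.8365 + -0.013843·15.5696 = 0.0118  (Alcoa)
  w_4 = 0.271763·2.3791 + -0.013843·17.2553 = 0.4077  (Intel)
Σw_i=1.0000  μᵀw=0.1480
σ²=wᵀΣw=λ₁·μ_p+λ₂ = 0.271763·0.148 + -0.013843 = 0.026378 ≈ 0.0264


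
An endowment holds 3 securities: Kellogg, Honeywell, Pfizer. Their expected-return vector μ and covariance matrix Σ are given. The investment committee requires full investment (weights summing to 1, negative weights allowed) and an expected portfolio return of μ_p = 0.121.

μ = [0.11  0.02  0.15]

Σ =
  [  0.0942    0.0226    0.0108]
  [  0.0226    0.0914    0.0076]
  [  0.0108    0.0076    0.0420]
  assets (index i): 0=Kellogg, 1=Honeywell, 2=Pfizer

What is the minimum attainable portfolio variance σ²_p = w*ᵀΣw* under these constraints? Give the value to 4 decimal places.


0.0290

u=Σ⁻¹μ = [0.8429  -0.2726  3.4040]
v=Σ⁻¹𝟙 = [6.4025  7.6297  20.7825]
a=μᵀu=0.597867  b=𝟙ᵀu=3.974253  c=𝟙ᵀv=34.814777  D=ac−b²=5.019905
λ₁=(c·0.121−b)/D = (34.814777·0.121−3.974253)/5.019905 = 0.047478
λ₂=(a−b·0.121)/D = (0.597867−3.974253·0.121)/5.019905 = 0.023304
w* = 0.047478·u + 0.023304·v:
  w_0 = 0.047478·0.8429 + 0.023304·6.4025 = 0.1892  (Kellogg)
  w_1 = 0.047478·-0.2726 + 0.023304·7.6297 = 0.1649  (Honeywell)
  w_2 = 0.047478·3.4040 + 0.023304·20.7825 = 0.6459  (Pfizer)
Σw_i=1.0000  μᵀw=0.1210
σ²=wᵀΣw=λ₁·μ_p+λ₂ = 0.047478·0.121 + 0.023304 = 0.029048 ≈ 0.0290


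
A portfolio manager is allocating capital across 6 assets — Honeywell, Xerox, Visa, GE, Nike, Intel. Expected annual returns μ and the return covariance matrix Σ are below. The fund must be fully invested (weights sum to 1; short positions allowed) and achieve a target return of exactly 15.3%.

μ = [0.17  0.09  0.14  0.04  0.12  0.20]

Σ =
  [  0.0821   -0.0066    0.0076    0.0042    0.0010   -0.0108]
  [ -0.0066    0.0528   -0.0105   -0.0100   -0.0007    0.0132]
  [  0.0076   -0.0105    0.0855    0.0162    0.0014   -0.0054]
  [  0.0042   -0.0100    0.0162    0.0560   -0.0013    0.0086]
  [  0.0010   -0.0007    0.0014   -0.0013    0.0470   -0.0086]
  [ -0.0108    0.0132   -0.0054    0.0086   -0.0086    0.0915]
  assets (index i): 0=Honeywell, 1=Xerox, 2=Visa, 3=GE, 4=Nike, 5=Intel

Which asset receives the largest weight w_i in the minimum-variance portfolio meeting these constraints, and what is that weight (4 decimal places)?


g=Σ⁻¹μ = [2.3526  1.7409  1.7553  0.0113  2.9514  2.5923]
h=Σ⁻¹𝟙 = [13.3129  23.6394  10.4598  17.0143  23.3904  10.3066]
a=μᵀg=1.675444  b=𝟙ᵀg=11.403848  c=𝟙ᵀh=98.123397  D=ac−b²=34.352498
λ₁=(c·0.153−b)/D = (98.123397·0.153−11.403848)/34.352498 = 0.105059
λ₂=(a−b·0.153)/D = (1.675444−11.403848·0.153)/34.352498 = -0.002019
w* = 0.105059·g + -0.002019·h:
  w_0 = 0.105059·2.3526 + -0.002019·13.3129 = 0.2203  (Honeywell)
  w_1 = 0.105059·1.7409 + -0.002019·23.6394 = 0.1352  (Xerox)
  w_2 = 0.105059·1.7553 + -0.002019·10.4598 = 0.1633  (Visa)
  w_3 = 0.105059·0.0113 + -0.002019·17.0143 = -0.0332  (GE)
  w_4 = 0.105059·2.9514 + -0.002019·23.3904 = 0.2629  (Nike)
  w_5 = 0.105059·2.5923 + -0.002019·10.3066 = 0.2515  (Intel)
Σw_i=1.0000  μᵀw=0.1530
σ²=wᵀΣw=λ₁·μ_p+λ₂ = 0.105059·0.153 + -0.002019 = 0.014055 ≈ 0.0141

Nike (0.2629)


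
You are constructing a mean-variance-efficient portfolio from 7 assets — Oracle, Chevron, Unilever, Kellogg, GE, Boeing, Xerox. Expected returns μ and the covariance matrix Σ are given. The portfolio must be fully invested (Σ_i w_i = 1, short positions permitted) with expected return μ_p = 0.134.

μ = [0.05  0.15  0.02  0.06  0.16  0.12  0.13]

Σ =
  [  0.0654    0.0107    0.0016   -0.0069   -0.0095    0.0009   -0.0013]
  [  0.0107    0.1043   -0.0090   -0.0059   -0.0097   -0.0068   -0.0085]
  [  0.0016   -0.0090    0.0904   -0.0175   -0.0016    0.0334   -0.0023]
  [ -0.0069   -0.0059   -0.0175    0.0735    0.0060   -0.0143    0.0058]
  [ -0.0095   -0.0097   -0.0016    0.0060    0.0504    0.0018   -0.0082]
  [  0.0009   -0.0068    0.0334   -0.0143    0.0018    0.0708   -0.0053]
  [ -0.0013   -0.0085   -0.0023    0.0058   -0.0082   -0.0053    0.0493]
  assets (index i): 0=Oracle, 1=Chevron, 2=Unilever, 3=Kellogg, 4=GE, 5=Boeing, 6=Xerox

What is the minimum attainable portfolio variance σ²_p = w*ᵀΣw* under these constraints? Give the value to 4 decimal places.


g=Σ⁻¹μ = [1.1605  2.2259  -0.0805  0.8745  4.2679  2.2920  3.9009]
h=Σ⁻¹𝟙 = [18.8549  15.5910  11.4027  17.6740  28.7252  14.9614  28.3082]
a=μᵀg=1.907804  b=𝟙ᵀg=14.641363  c=𝟙ᵀh=135.517466  D=ac−b²=44.171290
λ₁=(c·0.134−b)/D = (135.517466·0.134−14.641363)/44.171290 = 0.079644
λ₂=(a−b·0.134)/D = (1.907804−14.641363·0.134)/44.171290 = -0.001226
w* = 0.079644·g + -0.001226·h:
  w_0 = 0.079644·1.1605 + -0.001226·18.8549 = 0.0693  (Oracle)
  w_1 = 0.079644·2.2259 + -0.001226·15.5910 = 0.1582  (Chevron)
  w_2 = 0.079644·-0.0805 + -0.001226·11.4027 = -0.0204  (Unilever)
  w_3 = 0.079644·0.8745 + -0.001226·17.6740 = 0.0480  (Kellogg)
  w_4 = 0.079644·4.2679 + -0.001226·28.7252 = 0.3047  (GE)
  w_5 = 0.079644·2.2920 + -0.001226·14.9614 = 0.1642  (Boeing)
  w_6 = 0.079644·3.9009 + -0.001226·28.3082 = 0.2760  (Xerox)
Σw_i=1.0000  μᵀw=0.1340
σ²=wᵀΣw=λ₁·μ_p+λ₂ = 0.079644·0.134 + -0.001226 = 0.009447 ≈ 0.0094

0.0094


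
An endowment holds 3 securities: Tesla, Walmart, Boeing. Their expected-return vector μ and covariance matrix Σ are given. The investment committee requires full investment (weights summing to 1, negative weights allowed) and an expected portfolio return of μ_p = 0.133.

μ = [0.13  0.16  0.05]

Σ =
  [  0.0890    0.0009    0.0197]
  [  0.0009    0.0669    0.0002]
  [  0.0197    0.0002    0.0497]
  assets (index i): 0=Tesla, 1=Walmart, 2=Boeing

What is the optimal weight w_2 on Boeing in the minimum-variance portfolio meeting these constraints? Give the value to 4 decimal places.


x=Σ⁻¹μ = [1.3331  2.3723  0.4681]
y=Σ⁻¹𝟙 = [7.2850  14.7983  17.1736]
a=μᵀx=0.576271  b=𝟙ᵀx=4.173458  c=𝟙ᵀy=39.256877  D=ac−b²=5.204861
λ₁=(c·0.133−b)/D = (39.256877·0.133−4.173458)/5.204861 = 0.201294
λ₂=(a−b·0.133)/D = (0.576271−4.173458·0.133)/5.204861 = 0.004073
w* = 0.201294·x + 0.004073·y:
  w_0 = 0.201294·1.3331 + 0.004073·7.2850 = 0.2980  (Tesla)
  w_1 = 0.201294·2.3723 + 0.004073·14.7983 = 0.5378  (Walmart)
  w_2 = 0.201294·0.4681 + 0.004073·17.1736 = 0.1642  (Boeing)
Σw_i=1.0000  μᵀw=0.1330
σ²=wᵀΣw=λ₁·μ_p+λ₂ = 0.201294·0.133 + 0.004073 = 0.030845 ≈ 0.0308

0.1642


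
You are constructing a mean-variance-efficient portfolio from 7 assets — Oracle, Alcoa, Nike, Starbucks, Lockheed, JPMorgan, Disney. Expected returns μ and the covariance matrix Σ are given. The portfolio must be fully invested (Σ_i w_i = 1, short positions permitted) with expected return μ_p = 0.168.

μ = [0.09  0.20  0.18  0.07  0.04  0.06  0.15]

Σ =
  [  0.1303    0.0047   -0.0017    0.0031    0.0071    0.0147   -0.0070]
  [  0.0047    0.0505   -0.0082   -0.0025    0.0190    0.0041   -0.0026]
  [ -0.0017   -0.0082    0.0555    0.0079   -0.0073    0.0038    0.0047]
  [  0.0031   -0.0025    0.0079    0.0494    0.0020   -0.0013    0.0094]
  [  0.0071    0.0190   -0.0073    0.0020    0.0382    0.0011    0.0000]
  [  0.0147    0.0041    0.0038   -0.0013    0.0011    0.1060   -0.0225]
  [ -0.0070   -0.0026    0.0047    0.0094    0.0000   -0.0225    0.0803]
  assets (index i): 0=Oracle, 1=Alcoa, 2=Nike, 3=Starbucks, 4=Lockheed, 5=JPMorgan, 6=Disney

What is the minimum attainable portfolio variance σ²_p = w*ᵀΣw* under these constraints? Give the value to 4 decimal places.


u=Σ⁻¹μ = [0.6289  4.9007  3.5596  0.7360  -0.8827  0.5945  1.9536]
v=Σ⁻¹𝟙 = [5.4999  15.4288  19.2055  14.4986  20.0987  10.2151  13.4732]
a=μᵀu=2.022379  b=𝟙ᵀu=11.490492  c=𝟙ᵀv=98.419885  D=ac−b²=67.010896
λ₁=(c·0.168−b)/D = (98.419885·0.168−11.490492)/67.010896 = 0.075272
λ₂=(a−b·0.168)/D = (2.022379−11.490492·0.168)/67.010896 = 0.001373
w* = 0.075272·u + 0.001373·v:
  w_0 = 0.075272·0.6289 + 0.001373·5.4999 = 0.0549  (Oracle)
  w_1 = 0.075272·4.9007 + 0.001373·15.4288 = 0.3901  (Alcoa)
  w_2 = 0.075272·3.5596 + 0.001373·19.2055 = 0.2943  (Nike)
  w_3 = 0.075272·0.7360 + 0.001373·14.4986 = 0.0753  (Starbucks)
  w_4 = 0.075272·-0.8827 + 0.001373·20.0987 = -0.0389  (Lockheed)
  w_5 = 0.075272·0.5945 + 0.001373·10.2151 = 0.0588  (JPMorgan)
  w_6 = 0.075272·1.9536 + 0.001373·13.4732 = 0.1655  (Disney)
Σw_i=1.0000  μᵀw=0.1680
σ²=wᵀΣw=λ₁·μ_p+λ₂ = 0.075272·0.168 + 0.001373 = 0.014018 ≈ 0.0140

0.0140


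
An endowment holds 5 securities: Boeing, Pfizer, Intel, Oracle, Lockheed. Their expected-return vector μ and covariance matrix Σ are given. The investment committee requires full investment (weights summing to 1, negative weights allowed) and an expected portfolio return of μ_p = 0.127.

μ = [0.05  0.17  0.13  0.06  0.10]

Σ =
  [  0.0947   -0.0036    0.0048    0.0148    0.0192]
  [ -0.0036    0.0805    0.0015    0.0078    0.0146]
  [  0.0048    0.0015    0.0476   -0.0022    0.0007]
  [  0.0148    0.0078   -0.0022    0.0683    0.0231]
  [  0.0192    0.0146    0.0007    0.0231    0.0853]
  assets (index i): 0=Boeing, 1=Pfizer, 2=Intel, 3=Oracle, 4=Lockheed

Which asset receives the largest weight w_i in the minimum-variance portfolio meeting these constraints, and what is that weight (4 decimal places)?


p=Σ⁻¹μ = [0.2632  1.9129  2.6568  0.4736  0.6356]
q=Σ⁻¹𝟙 = [7.1715  10.3667  20.3799  10.7853  5.2467]
a=μᵀp=0.775715  b=𝟙ᵀp=5.942089  c=𝟙ᵀq=53.950101  D=ac−b²=6.541449
λ₁=(c·0.127−b)/D = (53.950101·0.127−5.942089)/6.541449 = 0.139048
λ₂=(a−b·0.127)/D = (0.775715−5.942089·0.127)/6.541449 = 0.003221
w* = 0.139048·p + 0.003221·q:
  w_0 = 0.139048·0.2632 + 0.003221·7.1715 = 0.0597  (Boeing)
  w_1 = 0.139048·1.9129 + 0.003221·10.3667 = 0.2994  (Pfizer)
  w_2 = 0.139048·2.6568 + 0.003221·20.3799 = 0.4351  (Intel)
  w_3 = 0.139048·0.4736 + 0.003221·10.7853 = 0.1006  (Oracle)
  w_4 = 0.139048·0.6356 + 0.003221·5.2467 = 0.1053  (Lockheed)
Σw_i=1.0000  μᵀw=0.1270
σ²=wᵀΣw=λ₁·μ_p+λ₂ = 0.139048·0.127 + 0.003221 = 0.020880 ≈ 0.0209

Intel (0.4351)
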